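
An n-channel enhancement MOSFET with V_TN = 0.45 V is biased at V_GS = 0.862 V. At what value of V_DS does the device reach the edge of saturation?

The boundary between triode and saturation is V_DS = V_GS − V_TN = V_ov.
V_ov = 0.862 − 0.45 = 0.412 V.

V_DS,sat = 0.412 V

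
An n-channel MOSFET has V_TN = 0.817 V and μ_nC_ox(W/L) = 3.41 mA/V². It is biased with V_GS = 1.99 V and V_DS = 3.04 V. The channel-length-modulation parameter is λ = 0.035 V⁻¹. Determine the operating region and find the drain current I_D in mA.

Saturation; I_D = 2.60 mA

V_ov = V_GS − V_TN = 1.99 − 0.817 = 1.17 V.
Since V_DS = 3.04 V ≥ V_ov = 1.17 V, the device is in saturation.
I_D = ½ k_n V_ov² (1 + λ V_DS) = 0.5 × 3.41 × 1.17² × (1 + 0.035 × 3.04) = 2.6 mA.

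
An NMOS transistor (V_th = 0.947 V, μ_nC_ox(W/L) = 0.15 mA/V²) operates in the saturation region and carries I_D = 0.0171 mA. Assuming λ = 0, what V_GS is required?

In saturation I_D = ½ k_n (V_GS − V_th)², so V_GS − V_th = √(2 I_D / k_n) = √(2 × 0.0171 / 0.15) = 0.477 V.
V_GS = 0.947 + 0.477 = 1.42 V.

V_GS = 1.42 V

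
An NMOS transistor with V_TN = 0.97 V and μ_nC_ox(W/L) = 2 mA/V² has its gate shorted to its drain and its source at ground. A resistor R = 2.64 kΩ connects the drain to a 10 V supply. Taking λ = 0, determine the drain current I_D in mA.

With gate tied to drain, V_GS = V_DS ≥ V_GS − V_TN, so the device is in saturation.
KCL at the drain: ½ k_n (V_GS − V_TN)² = (V_DD − V_GS)/R.
Let x = V_GS − 0.97. Then 2.64 x² + x − 9.03 = 0, giving x = 1.67 V (positive root), so V_GS = 2.64 V.
I_D = (V_DD − V_GS)/R = (10 − 2.64) / 2.64 = 2.79 mA.

I_D = 2.79 mA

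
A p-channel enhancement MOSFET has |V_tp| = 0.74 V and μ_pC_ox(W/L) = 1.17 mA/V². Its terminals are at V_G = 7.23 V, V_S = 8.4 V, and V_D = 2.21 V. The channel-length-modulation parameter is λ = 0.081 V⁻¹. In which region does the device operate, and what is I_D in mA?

Saturation; I_D = 0.162 mA

V_SG = V_S − V_G = 8.4 − 7.23 = 1.17 V; V_SD = V_S − V_D = 8.4 − 2.21 = 6.19 V.
V_ov = V_SG − |V_tp| = 1.17 − 0.74 = 0.43 V.
Since V_SD = 6.19 V ≥ V_ov = 0.43 V, the device is in saturation.
I_D = ½ k_p V_ov² (1 + λ V_SD) = 0.5 × 1.17 × 0.43² × (1 + 0.081 × 6.19) = 0.162 mA.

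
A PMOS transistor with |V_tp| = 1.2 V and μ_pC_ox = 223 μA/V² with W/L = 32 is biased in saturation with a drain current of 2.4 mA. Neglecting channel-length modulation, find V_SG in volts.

k_p = μ_pC_ox · (W/L) = 7.136 mA/V².
In saturation I_D = ½ k_p (V_SG − |V_tp|)², so V_SG − |V_tp| = √(2 I_D / k_p) = √(2 × 2.4 / 7.136) = 0.82 V.
V_SG = 1.2 + 0.82 = 2.02 V.

V_SG = 2.02 V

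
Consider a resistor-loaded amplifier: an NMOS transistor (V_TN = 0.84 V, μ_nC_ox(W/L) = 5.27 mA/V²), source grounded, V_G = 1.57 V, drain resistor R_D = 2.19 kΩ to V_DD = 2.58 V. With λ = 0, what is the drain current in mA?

V_GS = V_G = 1.57 V, so V_ov = 1.57 − 0.84 = 0.73 V.
Assume saturation: I_D = ½ k_n V_ov² = 0.5 × 5.27 × 0.73² = 1.4 mA, giving V_DS = V_DD − I_D R_D = 2.58 − 1.4 × 2.19 = -0.495 V.
But -0.495 V < V_ov = 0.73 V, so the device is actually in triode.
In triode I_D = k_n[V_ov V_DS − ½ V_DS²] and I_D = (V_DD − V_DS)/R_D. Equating: 5.77 V_DS² − 9.425 V_DS + 2.58 = 0, giving V_DS = 0.348 V (the root below V_ov).
I_D = (2.58 − 0.348) / 2.19 = 1.02 mA.

I_D = 1.02 mA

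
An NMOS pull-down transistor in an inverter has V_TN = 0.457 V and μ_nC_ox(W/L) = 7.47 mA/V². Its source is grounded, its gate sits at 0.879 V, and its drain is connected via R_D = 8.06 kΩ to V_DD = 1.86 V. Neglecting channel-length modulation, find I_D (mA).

V_GS = V_G = 0.879 V, so V_ov = 0.879 − 0.457 = 0.422 V.
Assume saturation: I_D = ½ k_n V_ov² = 0.5 × 7.47 × 0.422² = 0.665 mA, giving V_DS = V_DD − I_D R_D = 1.86 − 0.665 × 8.06 = -3.5 V.
But -3.5 V < V_ov = 0.422 V, so the device is actually in triode.
In triode I_D = k_n[V_ov V_DS − ½ V_DS²] and I_D = (V_DD − V_DS)/R_D. Equating: 30.1 V_DS² − 26.41 V_DS + 1.86 = 0, giving V_DS = 0.0772 V (the root below V_ov).
I_D = (1.86 − 0.0772) / 8.06 = 0.221 mA.

I_D = 0.221 mA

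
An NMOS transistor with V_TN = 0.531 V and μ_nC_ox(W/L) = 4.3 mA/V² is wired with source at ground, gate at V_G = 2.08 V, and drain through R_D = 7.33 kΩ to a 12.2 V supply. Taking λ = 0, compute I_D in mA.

I_D = 1.63 mA

V_GS = V_G = 2.08 V, so V_ov = 2.08 − 0.531 = 1.55 V.
Assume saturation: I_D = ½ k_n V_ov² = 0.5 × 4.3 × 1.55² = 5.16 mA, giving V_DS = V_DD − I_D R_D = 12.2 − 5.16 × 7.33 = -25.6 V.
But -25.6 V < V_ov = 1.55 V, so the device is actually in triode.
In triode I_D = k_n[V_ov V_DS − ½ V_DS²] and I_D = (V_DD − V_DS)/R_D. Equating: 15.8 V_DS² − 49.82 V_DS + 12.2 = 0, giving V_DS = 0.268 V (the root below V_ov).
I_D = (12.2 − 0.268) / 7.33 = 1.63 mA.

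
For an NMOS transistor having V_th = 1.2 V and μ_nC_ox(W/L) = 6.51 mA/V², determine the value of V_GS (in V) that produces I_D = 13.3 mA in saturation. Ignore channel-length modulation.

In saturation I_D = ½ k_n (V_GS − V_th)², so V_GS − V_th = √(2 I_D / k_n) = √(2 × 13.3 / 6.51) = 2.02 V.
V_GS = 1.2 + 2.02 = 3.22 V.

V_GS = 3.22 V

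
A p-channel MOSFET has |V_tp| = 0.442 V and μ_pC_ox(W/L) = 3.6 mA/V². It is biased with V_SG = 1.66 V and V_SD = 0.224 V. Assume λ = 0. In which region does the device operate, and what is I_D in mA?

V_ov = V_SG − |V_tp| = 1.66 − 0.442 = 1.22 V.
Since V_SD = 0.224 V < V_ov = 1.22 V, the device is in the triode region.
I_D = k_p [V_ov · V_SD − ½ V_SD²] = 3.6 × [1.22 × 0.224 − 0.5 × 0.224²] = 0.892 mA.

Triode; I_D = 0.892 mA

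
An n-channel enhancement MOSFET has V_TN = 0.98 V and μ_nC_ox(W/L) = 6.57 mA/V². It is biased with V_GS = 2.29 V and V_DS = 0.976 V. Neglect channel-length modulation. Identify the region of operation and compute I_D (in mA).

V_ov = V_GS − V_TN = 2.29 − 0.98 = 1.31 V.
Since V_DS = 0.976 V < V_ov = 1.31 V, the device is in the triode region.
I_D = k_n [V_ov · V_DS − ½ V_DS²] = 6.57 × [1.31 × 0.976 − 0.5 × 0.976²] = 5.27 mA.

Triode; I_D = 5.27 mA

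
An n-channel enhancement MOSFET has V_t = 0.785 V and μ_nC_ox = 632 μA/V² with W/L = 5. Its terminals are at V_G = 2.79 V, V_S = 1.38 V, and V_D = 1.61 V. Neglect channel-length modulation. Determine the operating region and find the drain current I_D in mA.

V_GS = V_G − V_S = 2.79 − 1.38 = 1.41 V; V_DS = V_D − V_S = 1.61 − 1.38 = 0.23 V.
k_n = μ_nC_ox · (W/L) = 3.16 mA/V².
V_ov = V_GS − V_t = 1.41 − 0.785 = 0.625 V.
Since V_DS = 0.23 V < V_ov = 0.625 V, the device is in the triode region.
I_D = k_n [V_ov · V_DS − ½ V_DS²] = 3.16 × [0.625 × 0.23 − 0.5 × 0.23²] = 0.371 mA.

Triode; I_D = 0.371 mA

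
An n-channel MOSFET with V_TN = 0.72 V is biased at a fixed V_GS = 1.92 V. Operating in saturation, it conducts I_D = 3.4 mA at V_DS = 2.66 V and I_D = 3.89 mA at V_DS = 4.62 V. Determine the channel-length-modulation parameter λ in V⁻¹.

With V_GS fixed, I_D ∝ (1 + λ V_DS) in saturation, so I_D2/I_D1 = (1 + λ V_DS2)/(1 + λ V_DS1).
3.89/3.4 = 1.144 = (1 + 4.62 λ)/(1 + 2.66 λ).
Solving: λ (I_D1 V_DS2 − I_D2 V_DS1) = I_D2 − I_D1, so λ = (3.89 − 3.4) / (3.4 × 4.62 − 3.89 × 2.66) = 0.49 / 5.36 = 0.0914 V⁻¹.

λ = 0.0914 V⁻¹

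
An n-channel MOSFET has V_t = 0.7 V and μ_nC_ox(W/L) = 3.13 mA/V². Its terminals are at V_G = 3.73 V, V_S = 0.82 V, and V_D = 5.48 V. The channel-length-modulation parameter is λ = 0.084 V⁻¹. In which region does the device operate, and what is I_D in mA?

Saturation; I_D = 10.6 mA

V_GS = V_G − V_S = 3.73 − 0.82 = 2.91 V; V_DS = V_D − V_S = 5.48 − 0.82 = 4.66 V.
V_ov = V_GS − V_t = 2.91 − 0.7 = 2.21 V.
Since V_DS = 4.66 V ≥ V_ov = 2.21 V, the device is in saturation.
I_D = ½ k_n V_ov² (1 + λ V_DS) = 0.5 × 3.13 × 2.21² × (1 + 0.084 × 4.66) = 10.6 mA.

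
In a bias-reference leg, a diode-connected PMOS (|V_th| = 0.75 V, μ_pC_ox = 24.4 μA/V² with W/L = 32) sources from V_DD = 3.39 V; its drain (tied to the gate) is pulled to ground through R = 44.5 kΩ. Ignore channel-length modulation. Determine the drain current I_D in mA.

With gate tied to drain, V_SG = V_SD ≥ V_SG − |V_th|, so the device is in saturation.
k_p = μ_pC_ox · (W/L) = 0.7808 mA/V².
KCL at the drain: ½ k_p (V_SG − |V_th|)² = (V_DD − V_SG)/R.
Let x = V_SG − 0.75. Then 17.4 x² + x − 2.64 = 0, giving x = 0.362 V (positive root), so V_SG = 1.11 V.
I_D = (V_DD − V_SG)/R = (3.39 − 1.11) / 44.5 = 0.0512 mA.

I_D = 0.0512 mA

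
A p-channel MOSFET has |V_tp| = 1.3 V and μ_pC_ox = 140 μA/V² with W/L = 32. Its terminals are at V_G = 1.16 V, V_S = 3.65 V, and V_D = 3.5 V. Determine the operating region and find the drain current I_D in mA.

Triode; I_D = 0.749 mA

V_SG = V_S − V_G = 3.65 − 1.16 = 2.49 V; V_SD = V_S − V_D = 3.65 − 3.5 = 0.15 V.
k_p = μ_pC_ox · (W/L) = 4.48 mA/V².
V_ov = V_SG − |V_tp| = 2.49 − 1.3 = 1.19 V.
Since V_SD = 0.15 V < V_ov = 1.19 V, the device is in the triode region.
I_D = k_p [V_ov · V_SD − ½ V_SD²] = 4.48 × [1.19 × 0.15 − 0.5 × 0.15²] = 0.749 mA.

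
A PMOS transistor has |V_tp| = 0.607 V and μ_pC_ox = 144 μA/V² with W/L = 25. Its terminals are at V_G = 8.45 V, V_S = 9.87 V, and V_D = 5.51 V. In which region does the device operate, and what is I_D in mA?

V_SG = V_S − V_G = 9.87 − 8.45 = 1.42 V; V_SD = V_S − V_D = 9.87 − 5.51 = 4.36 V.
k_p = μ_pC_ox · (W/L) = 3.6 mA/V².
V_ov = V_SG − |V_tp| = 1.42 − 0.607 = 0.813 V.
Since V_SD = 4.36 V ≥ V_ov = 0.813 V, the device is in saturation.
I_D = ½ k_p V_ov² = 0.5 × 3.6 × 0.813² = 1.19 mA.

Saturation; I_D = 1.19 mA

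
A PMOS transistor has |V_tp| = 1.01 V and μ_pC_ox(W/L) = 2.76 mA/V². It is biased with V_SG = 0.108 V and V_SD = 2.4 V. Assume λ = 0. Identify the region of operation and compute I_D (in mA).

V_SG = 0.108 V < |V_tp| = 1.01 V, so the transistor is in cutoff.

Cutoff; I_D = 0 mA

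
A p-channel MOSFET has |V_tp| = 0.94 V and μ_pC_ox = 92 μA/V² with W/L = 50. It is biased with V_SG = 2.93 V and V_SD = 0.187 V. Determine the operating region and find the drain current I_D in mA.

k_p = μ_pC_ox · (W/L) = 4.6 mA/V².
V_ov = V_SG − |V_tp| = 2.93 − 0.94 = 1.99 V.
Since V_SD = 0.187 V < V_ov = 1.99 V, the device is in the triode region.
I_D = k_p [V_ov · V_SD − ½ V_SD²] = 4.6 × [1.99 × 0.187 − 0.5 × 0.187²] = 1.63 mA.

Triode; I_D = 1.63 mA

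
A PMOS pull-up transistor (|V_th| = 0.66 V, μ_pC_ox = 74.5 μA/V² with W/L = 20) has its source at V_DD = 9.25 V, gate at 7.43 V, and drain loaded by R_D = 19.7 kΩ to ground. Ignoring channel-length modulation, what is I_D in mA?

V_SG = V_DD − V_G = 9.25 − 7.43 = 1.82 V, so V_ov = 1.82 − 0.66 = 1.16 V.
k_p = μ_pC_ox · (W/L) = 1.49 mA/V².
Assume saturation: I_D = ½ k_p V_ov² = 0.5 × 1.49 × 1.16² = 1 mA, giving V_SD = V_DD − I_D R_D = 9.25 − 1 × 19.7 = -10.5 V.
But -10.5 V < V_ov = 1.16 V, so the device is actually in triode.
In triode I_D = k_p[V_ov V_SD − ½ V_SD²] and I_D = (V_DD − V_SD)/R_D. Equating: 14.7 V_SD² − 35.05 V_SD + 9.25 = 0, giving V_SD = 0.302 V (the root below V_ov).
I_D = (9.25 − 0.302) / 19.7 = 0.454 mA.

I_D = 0.454 mA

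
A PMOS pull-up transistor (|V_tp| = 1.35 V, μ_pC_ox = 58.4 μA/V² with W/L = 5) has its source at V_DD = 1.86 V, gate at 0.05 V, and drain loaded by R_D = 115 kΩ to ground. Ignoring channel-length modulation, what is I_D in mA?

I_D = 0.0150 mA

V_SG = V_DD − V_G = 1.86 − 0.05 = 1.81 V, so V_ov = 1.81 − 1.35 = 0.46 V.
k_p = μ_pC_ox · (W/L) = 0.292 mA/V².
Assume saturation: I_D = ½ k_p V_ov² = 0.5 × 0.292 × 0.46² = 0.0309 mA, giving V_SD = V_DD − I_D R_D = 1.86 − 0.0309 × 115 = -1.69 V.
But -1.69 V < V_ov = 0.46 V, so the device is actually in triode.
In triode I_D = k_p[V_ov V_SD − ½ V_SD²] and I_D = (V_DD − V_SD)/R_D. Equating: 16.8 V_SD² − 16.45 V_SD + 1.86 = 0, giving V_SD = 0.13 V (the root below V_ov).
I_D = (1.86 − 0.13) / 115 = 0.015 mA.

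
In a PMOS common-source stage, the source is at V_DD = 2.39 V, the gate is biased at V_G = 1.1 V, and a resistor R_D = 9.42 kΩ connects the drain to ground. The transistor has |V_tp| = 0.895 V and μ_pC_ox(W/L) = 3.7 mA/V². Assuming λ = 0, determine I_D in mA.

I_D = 0.231 mA

V_SG = V_DD − V_G = 2.39 − 1.1 = 1.29 V, so V_ov = 1.29 − 0.895 = 0.395 V.
Assume saturation: I_D = ½ k_p V_ov² = 0.5 × 3.7 × 0.395² = 0.289 mA, giving V_SD = V_DD − I_D R_D = 2.39 − 0.289 × 9.42 = -0.329 V.
But -0.329 V < V_ov = 0.395 V, so the device is actually in triode.
In triode I_D = k_p[V_ov V_SD − ½ V_SD²] and I_D = (V_DD − V_SD)/R_D. Equating: 17.4 V_SD² − 14.77 V_SD + 2.39 = 0, giving V_SD = 0.218 V (the root below V_ov).
I_D = (2.39 − 0.218) / 9.42 = 0.231 mA.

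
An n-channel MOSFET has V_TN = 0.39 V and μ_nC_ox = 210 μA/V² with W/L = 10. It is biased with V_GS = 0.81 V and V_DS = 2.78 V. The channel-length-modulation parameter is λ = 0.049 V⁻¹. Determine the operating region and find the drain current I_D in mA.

k_n = μ_nC_ox · (W/L) = 2.1 mA/V².
V_ov = V_GS − V_TN = 0.81 − 0.39 = 0.42 V.
Since V_DS = 2.78 V ≥ V_ov = 0.42 V, the device is in saturation.
I_D = ½ k_n V_ov² (1 + λ V_DS) = 0.5 × 2.1 × 0.42² × (1 + 0.049 × 2.78) = 0.21 mA.

Saturation; I_D = 0.210 mA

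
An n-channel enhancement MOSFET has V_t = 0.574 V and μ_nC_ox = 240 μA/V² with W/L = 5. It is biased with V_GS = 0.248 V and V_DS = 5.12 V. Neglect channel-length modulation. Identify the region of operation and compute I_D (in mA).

Cutoff; I_D = 0 mA

V_GS = 0.248 V < V_t = 0.574 V, so the transistor is in cutoff.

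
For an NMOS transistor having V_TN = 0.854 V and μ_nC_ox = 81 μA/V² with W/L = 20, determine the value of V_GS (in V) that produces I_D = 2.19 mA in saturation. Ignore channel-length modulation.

V_GS = 2.50 V

k_n = μ_nC_ox · (W/L) = 1.62 mA/V².
In saturation I_D = ½ k_n (V_GS − V_TN)², so V_GS − V_TN = √(2 I_D / k_n) = √(2 × 2.19 / 1.62) = 1.64 V.
V_GS = 0.854 + 1.64 = 2.5 V.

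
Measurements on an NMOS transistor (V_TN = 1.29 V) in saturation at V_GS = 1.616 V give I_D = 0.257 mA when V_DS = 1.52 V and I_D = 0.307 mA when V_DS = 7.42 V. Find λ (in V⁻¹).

With V_GS fixed, I_D ∝ (1 + λ V_DS) in saturation, so I_D2/I_D1 = (1 + λ V_DS2)/(1 + λ V_DS1).
0.307/0.257 = 1.195 = (1 + 7.42 λ)/(1 + 1.52 λ).
Solving: λ (I_D1 V_DS2 − I_D2 V_DS1) = I_D2 − I_D1, so λ = (0.307 − 0.257) / (0.257 × 7.42 − 0.307 × 1.52) = 0.05 / 1.44 = 0.0347 V⁻¹.

λ = 0.0347 V⁻¹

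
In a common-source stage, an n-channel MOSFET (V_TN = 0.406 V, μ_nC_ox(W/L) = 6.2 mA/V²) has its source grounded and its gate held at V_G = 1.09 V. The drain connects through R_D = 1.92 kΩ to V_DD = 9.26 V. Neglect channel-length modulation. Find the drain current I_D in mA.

I_D = 1.45 mA

V_GS = V_G = 1.09 V, so V_ov = 1.09 − 0.406 = 0.684 V.
Assume saturation: I_D = ½ k_n V_ov² = 0.5 × 6.2 × 0.684² = 1.45 mA, giving V_DS = V_DD − I_D R_D = 9.26 − 1.45 × 1.92 = 6.48 V.
V_DS = 6.48 V ≥ V_ov = 0.684 V, confirming saturation.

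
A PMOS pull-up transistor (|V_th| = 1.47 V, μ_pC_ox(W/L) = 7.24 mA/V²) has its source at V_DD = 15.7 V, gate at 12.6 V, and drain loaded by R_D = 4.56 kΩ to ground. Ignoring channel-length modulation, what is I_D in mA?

I_D = 3.37 mA

V_SG = V_DD − V_G = 15.7 − 12.6 = 3.1 V, so V_ov = 3.1 − 1.47 = 1.63 V.
Assume saturation: I_D = ½ k_p V_ov² = 0.5 × 7.24 × 1.63² = 9.62 mA, giving V_SD = V_DD − I_D R_D = 15.7 − 9.62 × 4.56 = -28.2 V.
But -28.2 V < V_ov = 1.63 V, so the device is actually in triode.
In triode I_D = k_p[V_ov V_SD − ½ V_SD²] and I_D = (V_DD − V_SD)/R_D. Equating: 16.5 V_SD² − 54.81 V_SD + 15.7 = 0, giving V_SD = 0.317 V (the root below V_ov).
I_D = (15.7 − 0.317) / 4.56 = 3.37 mA.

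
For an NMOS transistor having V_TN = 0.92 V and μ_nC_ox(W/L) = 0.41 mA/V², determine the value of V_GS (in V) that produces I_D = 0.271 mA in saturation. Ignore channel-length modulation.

V_GS = 2.07 V

In saturation I_D = ½ k_n (V_GS − V_TN)², so V_GS − V_TN = √(2 I_D / k_n) = √(2 × 0.271 / 0.41) = 1.15 V.
V_GS = 0.92 + 1.15 = 2.07 V.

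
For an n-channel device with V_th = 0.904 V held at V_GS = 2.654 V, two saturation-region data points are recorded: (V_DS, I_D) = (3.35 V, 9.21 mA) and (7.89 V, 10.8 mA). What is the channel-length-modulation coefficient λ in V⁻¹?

With V_GS fixed, I_D ∝ (1 + λ V_DS) in saturation, so I_D2/I_D1 = (1 + λ V_DS2)/(1 + λ V_DS1).
10.8/9.21 = 1.173 = (1 + 7.89 λ)/(1 + 3.35 λ).
Solving: λ (I_D1 V_DS2 − I_D2 V_DS1) = I_D2 − I_D1, so λ = (10.8 − 9.21) / (9.21 × 7.89 − 10.8 × 3.35) = 1.59 / 36.5 = 0.0436 V⁻¹.

λ = 0.0436 V⁻¹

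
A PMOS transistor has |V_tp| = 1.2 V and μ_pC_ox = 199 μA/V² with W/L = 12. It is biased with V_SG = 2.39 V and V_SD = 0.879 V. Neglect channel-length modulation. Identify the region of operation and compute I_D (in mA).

Triode; I_D = 1.58 mA

k_p = μ_pC_ox · (W/L) = 2.388 mA/V².
V_ov = V_SG − |V_tp| = 2.39 − 1.2 = 1.19 V.
Since V_SD = 0.879 V < V_ov = 1.19 V, the device is in the triode region.
I_D = k_p [V_ov · V_SD − ½ V_SD²] = 2.388 × [1.19 × 0.879 − 0.5 × 0.879²] = 1.58 mA.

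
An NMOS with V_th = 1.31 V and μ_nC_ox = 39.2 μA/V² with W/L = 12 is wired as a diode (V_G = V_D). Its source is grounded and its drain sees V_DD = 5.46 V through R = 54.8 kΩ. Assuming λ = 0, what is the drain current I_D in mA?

With gate tied to drain, V_GS = V_DS ≥ V_GS − V_th, so the device is in saturation.
k_n = μ_nC_ox · (W/L) = 0.4704 mA/V².
KCL at the drain: ½ k_n (V_GS − V_th)² = (V_DD − V_GS)/R.
Let x = V_GS − 1.31. Then 12.9 x² + x − 4.15 = 0, giving x = 0.53 V (positive root), so V_GS = 1.84 V.
I_D = (V_DD − V_GS)/R = (5.46 − 1.84) / 54.8 = 0.0661 mA.

I_D = 0.0661 mA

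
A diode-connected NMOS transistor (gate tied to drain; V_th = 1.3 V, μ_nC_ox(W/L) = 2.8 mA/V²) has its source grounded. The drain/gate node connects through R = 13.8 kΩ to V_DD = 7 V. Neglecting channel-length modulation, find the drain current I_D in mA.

With gate tied to drain, V_GS = V_DS ≥ V_GS − V_th, so the device is in saturation.
KCL at the drain: ½ k_n (V_GS − V_th)² = (V_DD − V_GS)/R.
Let x = V_GS − 1.3. Then 19.3 x² + x − 5.7 = 0, giving x = 0.518 V (positive root), so V_GS = 1.82 V.
I_D = (V_DD − V_GS)/R = (7 − 1.82) / 13.8 = 0.376 mA.

I_D = 0.376 mA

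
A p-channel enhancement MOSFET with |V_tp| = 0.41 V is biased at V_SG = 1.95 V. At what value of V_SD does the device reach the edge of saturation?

V_SD,sat = 1.54 V

The boundary between triode and saturation is V_SD = V_SG − |V_tp| = V_ov.
V_ov = 1.95 − 0.41 = 1.54 V.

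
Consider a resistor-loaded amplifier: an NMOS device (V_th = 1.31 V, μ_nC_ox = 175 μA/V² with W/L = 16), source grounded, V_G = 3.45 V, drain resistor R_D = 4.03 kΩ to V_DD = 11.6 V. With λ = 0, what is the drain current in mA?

V_GS = V_G = 3.45 V, so V_ov = 3.45 − 1.31 = 2.14 V.
k_n = μ_nC_ox · (W/L) = 2.8 mA/V².
Assume saturation: I_D = ½ k_n V_ov² = 0.5 × 2.8 × 2.14² = 6.41 mA, giving V_DS = V_DD − I_D R_D = 11.6 − 6.41 × 4.03 = -14.2 V.
But -14.2 V < V_ov = 2.14 V, so the device is actually in triode.
In triode I_D = k_n[V_ov V_DS − ½ V_DS²] and I_D = (V_DD − V_DS)/R_D. Equating: 5.64 V_DS² − 25.15 V_DS + 11.6 = 0, giving V_DS = 0.523 V (the root below V_ov).
I_D = (11.6 − 0.523) / 4.03 = 2.75 mA.

I_D = 2.75 mA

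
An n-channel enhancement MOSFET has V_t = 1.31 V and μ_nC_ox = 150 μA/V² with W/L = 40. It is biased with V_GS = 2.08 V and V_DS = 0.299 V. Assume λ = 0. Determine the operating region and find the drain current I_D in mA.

k_n = μ_nC_ox · (W/L) = 6 mA/V².
V_ov = V_GS − V_t = 2.08 − 1.31 = 0.77 V.
Since V_DS = 0.299 V < V_ov = 0.77 V, the device is in the triode region.
I_D = k_n [V_ov · V_DS − ½ V_DS²] = 6 × [0.77 × 0.299 − 0.5 × 0.299²] = 1.11 mA.

Triode; I_D = 1.11 mA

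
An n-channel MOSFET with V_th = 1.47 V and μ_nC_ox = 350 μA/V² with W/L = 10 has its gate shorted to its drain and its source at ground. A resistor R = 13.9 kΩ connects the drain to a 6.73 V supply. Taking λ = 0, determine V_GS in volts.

V_GS = 1.91 V

With gate tied to drain, V_GS = V_DS ≥ V_GS − V_th, so the device is in saturation.
k_n = μ_nC_ox · (W/L) = 3.5 mA/V².
KCL at the drain: ½ k_n (V_GS − V_th)² = (V_DD − V_GS)/R.
Let x = V_GS − 1.47. Then 24.3 x² + x − 5.26 = 0, giving x = 0.445 V (positive root), so V_GS = 1.91 V.
I_D = (V_DD − V_GS)/R = (6.73 − 1.91) / 13.9 = 0.346 mA.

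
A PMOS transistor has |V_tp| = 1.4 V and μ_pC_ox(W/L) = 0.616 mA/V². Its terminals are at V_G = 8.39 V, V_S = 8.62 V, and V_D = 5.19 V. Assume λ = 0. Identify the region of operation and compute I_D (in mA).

V_SG = V_S − V_G = 8.62 − 8.39 = 0.23 V; V_SD = V_S − V_D = 8.62 − 5.19 = 3.43 V.
V_SG = 0.23 V < |V_tp| = 1.4 V, so the transistor is in cutoff.

Cutoff; I_D = 0 mA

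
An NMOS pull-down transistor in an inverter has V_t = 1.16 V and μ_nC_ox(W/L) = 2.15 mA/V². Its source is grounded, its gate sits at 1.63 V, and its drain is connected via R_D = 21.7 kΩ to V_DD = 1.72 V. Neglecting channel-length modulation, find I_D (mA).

I_D = 0.0755 mA

V_GS = V_G = 1.63 V, so V_ov = 1.63 − 1.16 = 0.47 V.
Assume saturation: I_D = ½ k_n V_ov² = 0.5 × 2.15 × 0.47² = 0.237 mA, giving V_DS = V_DD − I_D R_D = 1.72 − 0.237 × 21.7 = -3.43 V.
But -3.43 V < V_ov = 0.47 V, so the device is actually in triode.
In triode I_D = k_n[V_ov V_DS − ½ V_DS²] and I_D = (V_DD − V_DS)/R_D. Equating: 23.3 V_DS² − 22.93 V_DS + 1.72 = 0, giving V_DS = 0.0818 V (the root below V_ov).
I_D = (1.72 − 0.0818) / 21.7 = 0.0755 mA.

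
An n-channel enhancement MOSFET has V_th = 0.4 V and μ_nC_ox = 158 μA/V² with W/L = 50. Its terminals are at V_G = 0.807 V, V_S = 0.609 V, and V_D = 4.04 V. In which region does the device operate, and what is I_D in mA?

Cutoff; I_D = 0 mA

V_GS = V_G − V_S = 0.807 − 0.609 = 0.198 V; V_DS = V_D − V_S = 4.04 − 0.609 = 3.43 V.
V_GS = 0.198 V < V_th = 0.4 V, so the transistor is in cutoff.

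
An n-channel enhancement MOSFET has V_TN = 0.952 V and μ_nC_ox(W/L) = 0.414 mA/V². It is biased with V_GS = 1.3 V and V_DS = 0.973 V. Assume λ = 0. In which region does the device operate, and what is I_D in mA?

Saturation; I_D = 0.0251 mA

V_ov = V_GS − V_TN = 1.3 − 0.952 = 0.348 V.
Since V_DS = 0.973 V ≥ V_ov = 0.348 V, the device is in saturation.
I_D = ½ k_n V_ov² = 0.5 × 0.414 × 0.348² = 0.0251 mA.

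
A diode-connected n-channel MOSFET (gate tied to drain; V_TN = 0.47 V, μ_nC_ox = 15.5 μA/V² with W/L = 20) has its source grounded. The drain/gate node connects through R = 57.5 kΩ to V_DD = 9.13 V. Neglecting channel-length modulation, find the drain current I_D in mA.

I_D = 0.134 mA

With gate tied to drain, V_GS = V_DS ≥ V_GS − V_TN, so the device is in saturation.
k_n = μ_nC_ox · (W/L) = 0.31 mA/V².
KCL at the drain: ½ k_n (V_GS − V_TN)² = (V_DD − V_GS)/R.
Let x = V_GS − 0.47. Then 8.91 x² + x − 8.66 = 0, giving x = 0.931 V (positive root), so V_GS = 1.4 V.
I_D = (V_DD − V_GS)/R = (9.13 − 1.4) / 57.5 = 0.134 mA.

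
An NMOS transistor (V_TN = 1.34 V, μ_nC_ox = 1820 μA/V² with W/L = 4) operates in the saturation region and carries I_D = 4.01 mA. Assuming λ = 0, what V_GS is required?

V_GS = 2.39 V

k_n = μ_nC_ox · (W/L) = 7.28 mA/V².
In saturation I_D = ½ k_n (V_GS − V_TN)², so V_GS − V_TN = √(2 I_D / k_n) = √(2 × 4.01 / 7.28) = 1.05 V.
V_GS = 1.34 + 1.05 = 2.39 V.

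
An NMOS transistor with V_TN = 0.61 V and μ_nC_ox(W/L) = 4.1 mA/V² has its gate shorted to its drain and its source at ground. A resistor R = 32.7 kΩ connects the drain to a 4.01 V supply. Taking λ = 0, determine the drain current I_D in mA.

With gate tied to drain, V_GS = V_DS ≥ V_GS − V_TN, so the device is in saturation.
KCL at the drain: ½ k_n (V_GS − V_TN)² = (V_DD − V_GS)/R.
Let x = V_GS − 0.61. Then 67 x² + x − 3.4 = 0, giving x = 0.218 V (positive root), so V_GS = 0.828 V.
I_D = (V_DD − V_GS)/R = (4.01 − 0.828) / 32.7 = 0.0973 mA.

I_D = 0.0973 mA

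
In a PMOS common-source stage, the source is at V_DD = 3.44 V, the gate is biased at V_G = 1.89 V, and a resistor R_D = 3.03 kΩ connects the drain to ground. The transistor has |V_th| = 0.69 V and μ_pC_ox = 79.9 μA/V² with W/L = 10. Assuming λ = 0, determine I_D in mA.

V_SG = V_DD − V_G = 3.44 − 1.89 = 1.55 V, so V_ov = 1.55 − 0.69 = 0.86 V.
k_p = μ_pC_ox · (W/L) = 0.799 mA/V².
Assume saturation: I_D = ½ k_p V_ov² = 0.5 × 0.799 × 0.86² = 0.295 mA, giving V_SD = V_DD − I_D R_D = 3.44 − 0.295 × 3.03 = 2.54 V.
V_SD = 2.54 V ≥ V_ov = 0.86 V, confirming saturation.

I_D = 0.295 mA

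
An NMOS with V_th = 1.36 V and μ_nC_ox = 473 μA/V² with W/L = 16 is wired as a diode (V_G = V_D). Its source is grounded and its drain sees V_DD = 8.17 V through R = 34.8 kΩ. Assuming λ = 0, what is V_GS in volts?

With gate tied to drain, V_GS = V_DS ≥ V_GS − V_th, so the device is in saturation.
k_n = μ_nC_ox · (W/L) = 7.568 mA/V².
KCL at the drain: ½ k_n (V_GS − V_th)² = (V_DD − V_GS)/R.
Let x = V_GS − 1.36. Then 132 x² + x − 6.81 = 0, giving x = 0.224 V (positive root), so V_GS = 1.58 V.
I_D = (V_DD − V_GS)/R = (8.17 − 1.58) / 34.8 = 0.189 mA.

V_GS = 1.58 V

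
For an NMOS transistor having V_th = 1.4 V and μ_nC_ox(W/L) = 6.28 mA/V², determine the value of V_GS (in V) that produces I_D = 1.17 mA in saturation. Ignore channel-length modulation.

In saturation I_D = ½ k_n (V_GS − V_th)², so V_GS − V_th = √(2 I_D / k_n) = √(2 × 1.17 / 6.28) = 0.61 V.
V_GS = 1.4 + 0.61 = 2.01 V.

V_GS = 2.01 V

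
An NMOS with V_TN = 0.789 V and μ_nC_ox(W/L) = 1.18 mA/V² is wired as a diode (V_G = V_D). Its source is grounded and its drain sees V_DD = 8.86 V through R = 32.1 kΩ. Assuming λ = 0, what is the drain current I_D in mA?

With gate tied to drain, V_GS = V_DS ≥ V_GS − V_TN, so the device is in saturation.
KCL at the drain: ½ k_n (V_GS − V_TN)² = (V_DD − V_GS)/R.
Let x = V_GS − 0.789. Then 18.9 x² + x − 8.071 = 0, giving x = 0.627 V (positive root), so V_GS = 1.42 V.
I_D = (V_DD − V_GS)/R = (8.86 − 1.42) / 32.1 = 0.232 mA.

I_D = 0.232 mA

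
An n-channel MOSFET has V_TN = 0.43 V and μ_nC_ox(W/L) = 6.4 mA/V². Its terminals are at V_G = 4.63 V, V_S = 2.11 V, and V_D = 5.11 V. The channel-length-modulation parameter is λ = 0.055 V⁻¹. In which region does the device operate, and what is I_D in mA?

Saturation; I_D = 16.3 mA

V_GS = V_G − V_S = 4.63 − 2.11 = 2.52 V; V_DS = V_D − V_S = 5.11 − 2.11 = 3 V.
V_ov = V_GS − V_TN = 2.52 − 0.43 = 2.09 V.
Since V_DS = 3 V ≥ V_ov = 2.09 V, the device is in saturation.
I_D = ½ k_n V_ov² (1 + λ V_DS) = 0.5 × 6.4 × 2.09² × (1 + 0.055 × 3) = 16.3 mA.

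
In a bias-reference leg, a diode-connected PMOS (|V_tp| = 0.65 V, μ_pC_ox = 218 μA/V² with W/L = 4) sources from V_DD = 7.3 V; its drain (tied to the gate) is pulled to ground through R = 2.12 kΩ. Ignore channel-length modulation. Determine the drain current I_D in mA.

I_D = 2.10 mA

With gate tied to drain, V_SG = V_SD ≥ V_SG − |V_tp|, so the device is in saturation.
k_p = μ_pC_ox · (W/L) = 0.872 mA/V².
KCL at the drain: ½ k_p (V_SG − |V_tp|)² = (V_DD − V_SG)/R.
Let x = V_SG − 0.65. Then 0.924 x² + x − 6.65 = 0, giving x = 2.2 V (positive root), so V_SG = 2.85 V.
I_D = (V_DD − V_SG)/R = (7.3 − 2.85) / 2.12 = 2.1 mA.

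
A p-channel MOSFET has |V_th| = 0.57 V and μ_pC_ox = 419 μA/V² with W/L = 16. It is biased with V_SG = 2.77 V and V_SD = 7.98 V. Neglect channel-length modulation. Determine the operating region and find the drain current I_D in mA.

Saturation; I_D = 16.2 mA

k_p = μ_pC_ox · (W/L) = 6.704 mA/V².
V_ov = V_SG − |V_th| = 2.77 − 0.57 = 2.2 V.
Since V_SD = 7.98 V ≥ V_ov = 2.2 V, the device is in saturation.
I_D = ½ k_p V_ov² = 0.5 × 6.704 × 2.2² = 16.2 mA.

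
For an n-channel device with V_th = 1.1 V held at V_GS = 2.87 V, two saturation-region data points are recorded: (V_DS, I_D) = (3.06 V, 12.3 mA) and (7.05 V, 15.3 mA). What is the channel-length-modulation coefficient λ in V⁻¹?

With V_GS fixed, I_D ∝ (1 + λ V_DS) in saturation, so I_D2/I_D1 = (1 + λ V_DS2)/(1 + λ V_DS1).
15.3/12.3 = 1.244 = (1 + 7.05 λ)/(1 + 3.06 λ).
Solving: λ (I_D1 V_DS2 − I_D2 V_DS1) = I_D2 − I_D1, so λ = (15.3 − 12.3) / (12.3 × 7.05 − 15.3 × 3.06) = 3 / 39.9 = 0.0752 V⁻¹.

λ = 0.0752 V⁻¹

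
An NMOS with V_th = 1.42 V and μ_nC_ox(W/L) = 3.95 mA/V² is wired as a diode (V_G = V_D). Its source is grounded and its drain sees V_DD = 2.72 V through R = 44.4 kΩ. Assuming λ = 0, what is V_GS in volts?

With gate tied to drain, V_GS = V_DS ≥ V_GS − V_th, so the device is in saturation.
KCL at the drain: ½ k_n (V_GS − V_th)² = (V_DD − V_GS)/R.
Let x = V_GS − 1.42. Then 87.7 x² + x − 1.3 = 0, giving x = 0.116 V (positive root), so V_GS = 1.54 V.
I_D = (V_DD − V_GS)/R = (2.72 − 1.54) / 44.4 = 0.0267 mA.

V_GS = 1.54 V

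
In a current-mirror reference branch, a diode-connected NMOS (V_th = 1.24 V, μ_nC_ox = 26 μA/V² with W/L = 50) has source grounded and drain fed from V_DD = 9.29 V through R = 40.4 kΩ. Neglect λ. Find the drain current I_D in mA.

I_D = 0.186 mA

With gate tied to drain, V_GS = V_DS ≥ V_GS − V_th, so the device is in saturation.
k_n = μ_nC_ox · (W/L) = 1.3 mA/V².
KCL at the drain: ½ k_n (V_GS − V_th)² = (V_DD − V_GS)/R.
Let x = V_GS − 1.24. Then 26.3 x² + x − 8.05 = 0, giving x = 0.535 V (positive root), so V_GS = 1.77 V.
I_D = (V_DD − V_GS)/R = (9.29 − 1.77) / 40.4 = 0.186 mA.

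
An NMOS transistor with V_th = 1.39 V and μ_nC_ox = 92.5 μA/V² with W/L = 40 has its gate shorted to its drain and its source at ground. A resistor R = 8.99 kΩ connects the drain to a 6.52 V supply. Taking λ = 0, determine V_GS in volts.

V_GS = 1.92 V

With gate tied to drain, V_GS = V_DS ≥ V_GS − V_th, so the device is in saturation.
k_n = μ_nC_ox · (W/L) = 3.7 mA/V².
KCL at the drain: ½ k_n (V_GS − V_th)² = (V_DD − V_GS)/R.
Let x = V_GS − 1.39. Then 16.6 x² + x − 5.13 = 0, giving x = 0.526 V (positive root), so V_GS = 1.92 V.
I_D = (V_DD − V_GS)/R = (6.52 − 1.92) / 8.99 = 0.512 mA.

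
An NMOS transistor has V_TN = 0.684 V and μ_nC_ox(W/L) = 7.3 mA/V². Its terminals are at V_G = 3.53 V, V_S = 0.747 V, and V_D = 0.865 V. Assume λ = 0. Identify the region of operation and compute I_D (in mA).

Triode; I_D = 1.76 mA

V_GS = V_G − V_S = 3.53 − 0.747 = 2.78 V; V_DS = V_D − V_S = 0.865 − 0.747 = 0.118 V.
V_ov = V_GS − V_TN = 2.78 − 0.684 = 2.1 V.
Since V_DS = 0.118 V < V_ov = 2.1 V, the device is in the triode region.
I_D = k_n [V_ov · V_DS − ½ V_DS²] = 7.3 × [2.1 × 0.118 − 0.5 × 0.118²] = 1.76 mA.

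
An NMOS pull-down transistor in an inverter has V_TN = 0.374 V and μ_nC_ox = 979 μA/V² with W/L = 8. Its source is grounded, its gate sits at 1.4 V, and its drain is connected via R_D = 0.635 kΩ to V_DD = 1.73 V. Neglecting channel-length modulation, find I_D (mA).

I_D = 2.21 mA

V_GS = V_G = 1.4 V, so V_ov = 1.4 − 0.374 = 1.03 V.
k_n = μ_nC_ox · (W/L) = 7.832 mA/V².
Assume saturation: I_D = ½ k_n V_ov² = 0.5 × 7.832 × 1.03² = 4.12 mA, giving V_DS = V_DD − I_D R_D = 1.73 − 4.12 × 0.635 = -0.888 V.
But -0.888 V < V_ov = 1.03 V, so the device is actually in triode.
In triode I_D = k_n[V_ov V_DS − ½ V_DS²] and I_D = (V_DD − V_DS)/R_D. Equating: 2.49 V_DS² − 6.103 V_DS + 1.73 = 0, giving V_DS = 0.327 V (the root below V_ov).
I_D = (1.73 − 0.327) / 0.635 = 2.21 mA.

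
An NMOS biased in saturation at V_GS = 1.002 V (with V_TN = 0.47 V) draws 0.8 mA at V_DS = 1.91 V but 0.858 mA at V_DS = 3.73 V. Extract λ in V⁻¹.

With V_GS fixed, I_D ∝ (1 + λ V_DS) in saturation, so I_D2/I_D1 = (1 + λ V_DS2)/(1 + λ V_DS1).
0.858/0.8 = 1.073 = (1 + 3.73 λ)/(1 + 1.91 λ).
Solving: λ (I_D1 V_DS2 − I_D2 V_DS1) = I_D2 − I_D1, so λ = (0.858 − 0.8) / (0.8 × 3.73 − 0.858 × 1.91) = 0.058 / 1.35 = 0.0431 V⁻¹.

λ = 0.0431 V⁻¹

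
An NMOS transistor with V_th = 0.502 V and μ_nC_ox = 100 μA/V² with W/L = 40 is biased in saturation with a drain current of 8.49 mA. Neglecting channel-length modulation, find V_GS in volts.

k_n = μ_nC_ox · (W/L) = 4 mA/V².
In saturation I_D = ½ k_n (V_GS − V_th)², so V_GS − V_th = √(2 I_D / k_n) = √(2 × 8.49 / 4) = 2.06 V.
V_GS = 0.502 + 2.06 = 2.56 V.

V_GS = 2.56 V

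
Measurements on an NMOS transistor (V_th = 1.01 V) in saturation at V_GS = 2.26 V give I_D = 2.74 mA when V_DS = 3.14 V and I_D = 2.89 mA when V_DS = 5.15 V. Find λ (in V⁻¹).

With V_GS fixed, I_D ∝ (1 + λ V_DS) in saturation, so I_D2/I_D1 = (1 + λ V_DS2)/(1 + λ V_DS1).
2.89/2.74 = 1.055 = (1 + 5.15 λ)/(1 + 3.14 λ).
Solving: λ (I_D1 V_DS2 − I_D2 V_DS1) = I_D2 − I_D1, so λ = (2.89 − 2.74) / (2.74 × 5.15 − 2.89 × 3.14) = 0.15 / 5.04 = 0.0298 V⁻¹.

λ = 0.0298 V⁻¹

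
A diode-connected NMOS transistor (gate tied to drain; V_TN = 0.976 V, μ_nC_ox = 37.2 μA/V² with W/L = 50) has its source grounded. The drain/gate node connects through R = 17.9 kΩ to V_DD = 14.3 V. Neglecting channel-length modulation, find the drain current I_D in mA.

With gate tied to drain, V_GS = V_DS ≥ V_GS − V_TN, so the device is in saturation.
k_n = μ_nC_ox · (W/L) = 1.86 mA/V².
KCL at the drain: ½ k_n (V_GS − V_TN)² = (V_DD − V_GS)/R.
Let x = V_GS − 0.976. Then 16.6 x² + x − 13.32 = 0, giving x = 0.865 V (positive root), so V_GS = 1.84 V.
I_D = (V_DD − V_GS)/R = (14.3 − 1.84) / 17.9 = 0.696 mA.

I_D = 0.696 mA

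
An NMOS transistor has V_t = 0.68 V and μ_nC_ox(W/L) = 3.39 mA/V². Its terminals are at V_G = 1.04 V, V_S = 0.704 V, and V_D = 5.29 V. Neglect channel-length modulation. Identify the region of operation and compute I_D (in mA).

V_GS = V_G − V_S = 1.04 − 0.704 = 0.336 V; V_DS = V_D − V_S = 5.29 − 0.704 = 4.59 V.
V_GS = 0.336 V < V_t = 0.68 V, so the transistor is in cutoff.

Cutoff; I_D = 0 mA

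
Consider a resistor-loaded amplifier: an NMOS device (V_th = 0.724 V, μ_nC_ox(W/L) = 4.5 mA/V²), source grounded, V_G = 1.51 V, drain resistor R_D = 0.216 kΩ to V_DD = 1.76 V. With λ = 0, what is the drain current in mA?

I_D = 1.39 mA

V_GS = V_G = 1.51 V, so V_ov = 1.51 − 0.724 = 0.786 V.
Assume saturation: I_D = ½ k_n V_ov² = 0.5 × 4.5 × 0.786² = 1.39 mA, giving V_DS = V_DD − I_D R_D = 1.76 − 1.39 × 0.216 = 1.46 V.
V_DS = 1.46 V ≥ V_ov = 0.786 V, confirming saturation.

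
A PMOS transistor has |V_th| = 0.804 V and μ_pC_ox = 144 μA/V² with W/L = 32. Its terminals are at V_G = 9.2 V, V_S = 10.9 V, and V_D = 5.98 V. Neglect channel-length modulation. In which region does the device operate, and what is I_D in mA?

Saturation; I_D = 1.85 mA

V_SG = V_S − V_G = 10.9 − 9.2 = 1.7 V; V_SD = V_S − V_D = 10.9 − 5.98 = 4.92 V.
k_p = μ_pC_ox · (W/L) = 4.608 mA/V².
V_ov = V_SG − |V_th| = 1.7 − 0.804 = 0.896 V.
Since V_SD = 4.92 V ≥ V_ov = 0.896 V, the device is in saturation.
I_D = ½ k_p V_ov² = 0.5 × 4.608 × 0.896² = 1.85 mA.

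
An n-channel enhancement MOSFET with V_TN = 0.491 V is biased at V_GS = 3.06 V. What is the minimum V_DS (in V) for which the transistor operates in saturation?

The boundary between triode and saturation is V_DS = V_GS − V_TN = V_ov.
V_ov = 3.06 − 0.491 = 2.57 V.

V_DS,sat = 2.57 V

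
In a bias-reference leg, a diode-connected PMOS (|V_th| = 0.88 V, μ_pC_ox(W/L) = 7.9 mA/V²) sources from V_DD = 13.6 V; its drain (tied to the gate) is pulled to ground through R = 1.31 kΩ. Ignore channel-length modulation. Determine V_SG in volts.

With gate tied to drain, V_SG = V_SD ≥ V_SG − |V_th|, so the device is in saturation.
KCL at the drain: ½ k_p (V_SG − |V_th|)² = (V_DD − V_SG)/R.
Let x = V_SG − 0.88. Then 5.17 x² + x − 12.72 = 0, giving x = 1.47 V (positive root), so V_SG = 2.35 V.
I_D = (V_DD − V_SG)/R = (13.6 − 2.35) / 1.31 = 8.58 mA.

V_SG = 2.35 V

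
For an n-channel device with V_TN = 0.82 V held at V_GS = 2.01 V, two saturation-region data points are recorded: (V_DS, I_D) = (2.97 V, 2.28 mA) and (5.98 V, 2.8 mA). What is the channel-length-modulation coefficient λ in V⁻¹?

λ = 0.0978 V⁻¹

With V_GS fixed, I_D ∝ (1 + λ V_DS) in saturation, so I_D2/I_D1 = (1 + λ V_DS2)/(1 + λ V_DS1).
2.8/2.28 = 1.228 = (1 + 5.98 λ)/(1 + 2.97 λ).
Solving: λ (I_D1 V_DS2 − I_D2 V_DS1) = I_D2 − I_D1, so λ = (2.8 − 2.28) / (2.28 × 5.98 − 2.8 × 2.97) = 0.52 / 5.32 = 0.0978 V⁻¹.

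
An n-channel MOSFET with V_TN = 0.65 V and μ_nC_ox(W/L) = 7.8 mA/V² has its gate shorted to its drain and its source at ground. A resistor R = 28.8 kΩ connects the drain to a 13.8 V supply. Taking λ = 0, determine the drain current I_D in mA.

With gate tied to drain, V_GS = V_DS ≥ V_GS − V_TN, so the device is in saturation.
KCL at the drain: ½ k_n (V_GS − V_TN)² = (V_DD − V_GS)/R.
Let x = V_GS − 0.65. Then 112 x² + x − 13.15 = 0, giving x = 0.338 V (positive root), so V_GS = 0.988 V.
I_D = (V_DD − V_GS)/R = (13.8 − 0.988) / 28.8 = 0.445 mA.

I_D = 0.445 mA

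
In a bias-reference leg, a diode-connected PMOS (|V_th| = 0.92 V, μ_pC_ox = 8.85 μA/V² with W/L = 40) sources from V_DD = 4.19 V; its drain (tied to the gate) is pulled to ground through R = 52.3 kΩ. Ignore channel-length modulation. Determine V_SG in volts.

V_SG = 1.46 V

With gate tied to drain, V_SG = V_SD ≥ V_SG − |V_th|, so the device is in saturation.
k_p = μ_pC_ox · (W/L) = 0.354 mA/V².
KCL at the drain: ½ k_p (V_SG − |V_th|)² = (V_DD − V_SG)/R.
Let x = V_SG − 0.92. Then 9.26 x² + x − 3.27 = 0, giving x = 0.543 V (positive root), so V_SG = 1.46 V.
I_D = (V_DD − V_SG)/R = (4.19 − 1.46) / 52.3 = 0.0521 mA.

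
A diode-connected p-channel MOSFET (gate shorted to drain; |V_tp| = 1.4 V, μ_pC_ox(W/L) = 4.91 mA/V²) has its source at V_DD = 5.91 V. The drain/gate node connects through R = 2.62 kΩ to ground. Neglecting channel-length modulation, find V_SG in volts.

With gate tied to drain, V_SG = V_SD ≥ V_SG − |V_tp|, so the device is in saturation.
KCL at the drain: ½ k_p (V_SG − |V_tp|)² = (V_DD − V_SG)/R.
Let x = V_SG − 1.4. Then 6.43 x² + x − 4.51 = 0, giving x = 0.763 V (positive root), so V_SG = 2.16 V.
I_D = (V_DD − V_SG)/R = (5.91 − 2.16) / 2.62 = 1.43 mA.

V_SG = 2.16 V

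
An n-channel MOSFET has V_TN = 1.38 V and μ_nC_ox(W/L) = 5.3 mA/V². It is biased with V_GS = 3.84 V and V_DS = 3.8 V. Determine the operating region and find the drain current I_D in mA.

V_ov = V_GS − V_TN = 3.84 − 1.38 = 2.46 V.
Since V_DS = 3.8 V ≥ V_ov = 2.46 V, the device is in saturation.
I_D = ½ k_n V_ov² = 0.5 × 5.3 × 2.46² = 16 mA.

Saturation; I_D = 16.0 mA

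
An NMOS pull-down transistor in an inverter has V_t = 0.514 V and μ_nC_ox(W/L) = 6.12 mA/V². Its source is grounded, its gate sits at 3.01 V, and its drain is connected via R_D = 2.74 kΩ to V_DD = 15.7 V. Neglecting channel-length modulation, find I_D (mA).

V_GS = V_G = 3.01 V, so V_ov = 3.01 − 0.514 = 2.5 V.
Assume saturation: I_D = ½ k_n V_ov² = 0.5 × 6.12 × 2.5² = 19.1 mA, giving V_DS = V_DD − I_D R_D = 15.7 − 19.1 × 2.74 = -36.5 V.
But -36.5 V < V_ov = 2.5 V, so the device is actually in triode.
In triode I_D = k_n[V_ov V_DS − ½ V_DS²] and I_D = (V_DD − V_DS)/R_D. Equating: 8.38 V_DS² − 42.85 V_DS + 15.7 = 0, giving V_DS = 0.397 V (the root below V_ov).
I_D = (15.7 − 0.397) / 2.74 = 5.58 mA.

I_D = 5.58 mA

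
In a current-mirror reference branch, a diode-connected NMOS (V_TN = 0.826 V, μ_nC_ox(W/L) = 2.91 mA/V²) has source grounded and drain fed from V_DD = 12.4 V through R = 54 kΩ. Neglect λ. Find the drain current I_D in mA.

I_D = 0.207 mA

With gate tied to drain, V_GS = V_DS ≥ V_GS − V_TN, so the device is in saturation.
KCL at the drain: ½ k_n (V_GS − V_TN)² = (V_DD − V_GS)/R.
Let x = V_GS − 0.826. Then 78.6 x² + x − 11.57 = 0, giving x = 0.377 V (positive root), so V_GS = 1.2 V.
I_D = (V_DD − V_GS)/R = (12.4 − 1.2) / 54 = 0.207 mA.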